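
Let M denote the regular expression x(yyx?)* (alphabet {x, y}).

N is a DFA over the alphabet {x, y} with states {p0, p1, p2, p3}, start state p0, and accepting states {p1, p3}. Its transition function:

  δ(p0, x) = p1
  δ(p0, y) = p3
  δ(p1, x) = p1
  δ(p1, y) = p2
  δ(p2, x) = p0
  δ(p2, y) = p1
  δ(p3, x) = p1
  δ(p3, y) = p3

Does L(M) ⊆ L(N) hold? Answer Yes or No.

Converting the expression M to a DFA (subset construction, then merging equivalent states) gives the minimal DFA with states {m0, m1, m2, m3, m4}, start state m0, accepting states {m1, m4} and transitions m0: x→m1, y→m2; m1: x→m2, y→m3; m2: x→m2, y→m2; m3: x→m2, y→m4; m4: x→m1, y→m3.
Exploring the product automaton M × N from the start pair (m0, p0), following both machines on each input symbol, reaches 8 state pairs: (m0, p0), (m1, p1), (m2, p3), (m2, p1), (m3, p2), (m2, p2), (m2, p0), (m4, p1).
M accepts in {m1, m4} and N accepts in {p1, p3}. The reachable pairs whose M-component is accepting are (m1, p1), (m4, p1); in each of them the N-component is accepting too, so the product for L(M) \ L(N) (M-component accepting, N-component rejecting) has no reachable accepting pair and the difference is empty.
Hence every string in L(M) is also in L(N).

Yes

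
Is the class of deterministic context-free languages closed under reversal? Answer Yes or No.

L = {c bⁿaⁿ : n≥0} ∪ {d b²ⁿaⁿ : n≥0} is a DCFL: the first symbol tells a deterministic PDA whether to pop one or two b's per a. Its reversal Lᴿ = {aⁿbⁿ c : n≥0} ∪ {aⁿb²ⁿ d : n≥0} is not. DCFLs are closed under right quotient by regular languages, and Lᴿ/{c, d} = {aⁿbⁿ : n≥0} ∪ {aⁿb²ⁿ : n≥0} — the standard context-free language accepted by no deterministic PDA (intuitively the machine would have to commit to a b-to-a ratio before the distinguishing marker arrives; formally, a DPDA for it would have a single run on aⁿb²ⁿ, accepting after the prefix aⁿbⁿ and accepting again after n more b's; an ordinary PDA that simulates it on a's and b's and, at any moment when it is accepting, may switch to reading only a fresh letter e while feeding each e to the simulation as a b, would accept aⁱbʲeᵏ (k≥1) exactly when both aⁱbʲ and aⁱbʲ⁺ᵏ are in the language, i.e. its language intersected with the regular set a*b*e⁺ would be exactly {aⁿbⁿeⁿ : n≥1} — impossible, since context-free languages are closed under intersection with regular sets and {aⁿbⁿeⁿ} is not context-free). So Lᴿ cannot be a DCFL.

No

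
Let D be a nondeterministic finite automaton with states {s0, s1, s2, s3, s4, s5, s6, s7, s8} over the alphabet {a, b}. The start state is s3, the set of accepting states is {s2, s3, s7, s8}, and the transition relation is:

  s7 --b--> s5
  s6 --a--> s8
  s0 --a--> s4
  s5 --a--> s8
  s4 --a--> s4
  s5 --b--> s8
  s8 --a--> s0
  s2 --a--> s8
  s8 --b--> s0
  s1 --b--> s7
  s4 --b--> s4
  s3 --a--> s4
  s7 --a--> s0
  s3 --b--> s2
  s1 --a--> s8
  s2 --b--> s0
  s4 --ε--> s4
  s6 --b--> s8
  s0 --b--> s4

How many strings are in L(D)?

The useful subgraph on states {s2, s3, s8} is acyclic, so L(D) is finite; the longest accepting path visits 3 useful states, giving maximum string length 2.
Counting accepting paths from s3 by length: 1 of length 0, 1 of length 1, 1 of length 2. Total 3.

3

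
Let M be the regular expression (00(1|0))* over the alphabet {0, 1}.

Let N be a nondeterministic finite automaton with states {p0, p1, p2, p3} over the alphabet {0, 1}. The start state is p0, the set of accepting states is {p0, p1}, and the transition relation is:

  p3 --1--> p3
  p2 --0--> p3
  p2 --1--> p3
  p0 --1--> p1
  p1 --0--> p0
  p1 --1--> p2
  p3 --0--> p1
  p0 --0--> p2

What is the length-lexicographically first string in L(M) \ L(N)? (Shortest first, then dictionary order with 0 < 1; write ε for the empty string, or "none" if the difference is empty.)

001

The string 001 is accepted by M but not by N.
No shorter string lies in the difference, and 001 is the lexicographically first length-3 string in L(M) \ L(N).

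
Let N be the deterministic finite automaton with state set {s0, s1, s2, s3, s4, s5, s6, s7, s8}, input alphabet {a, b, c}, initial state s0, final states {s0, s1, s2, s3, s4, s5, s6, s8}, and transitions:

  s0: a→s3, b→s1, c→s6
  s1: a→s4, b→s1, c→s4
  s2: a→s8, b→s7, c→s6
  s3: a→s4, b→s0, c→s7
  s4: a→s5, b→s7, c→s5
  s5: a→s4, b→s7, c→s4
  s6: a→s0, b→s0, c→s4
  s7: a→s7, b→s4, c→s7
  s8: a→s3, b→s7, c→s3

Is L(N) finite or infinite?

infinite

State s1 is reachable from the start and can reach an accepting state, and it lies on the cycle s1 → s1.
Traversing that cycle any number of times yields accepted strings of unbounded length, so the language is infinite.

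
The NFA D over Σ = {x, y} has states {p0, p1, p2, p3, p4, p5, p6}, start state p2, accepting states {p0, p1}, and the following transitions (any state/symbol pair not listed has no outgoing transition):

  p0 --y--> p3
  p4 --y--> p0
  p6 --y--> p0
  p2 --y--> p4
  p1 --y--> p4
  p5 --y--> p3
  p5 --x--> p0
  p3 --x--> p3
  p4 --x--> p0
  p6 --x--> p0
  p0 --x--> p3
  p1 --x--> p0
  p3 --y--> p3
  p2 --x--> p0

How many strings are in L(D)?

The useful subgraph on states {p0, p2, p4} is acyclic, so L(D) is finite; the longest accepting path visits 3 useful states, giving maximum string length 2.
Counting accepting paths from p2 by length: 1 of length 1, 2 of length 2. Total 3.

3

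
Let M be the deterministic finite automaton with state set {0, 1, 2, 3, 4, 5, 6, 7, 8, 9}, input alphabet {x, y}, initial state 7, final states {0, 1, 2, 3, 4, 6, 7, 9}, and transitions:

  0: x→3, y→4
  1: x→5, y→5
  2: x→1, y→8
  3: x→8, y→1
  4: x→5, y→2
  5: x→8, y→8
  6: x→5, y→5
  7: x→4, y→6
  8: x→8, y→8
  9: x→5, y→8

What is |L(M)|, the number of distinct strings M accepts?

The useful subgraph on states {1, 2, 4, 6, 7} is acyclic, so L(M) is finite; the longest accepting path visits 4 useful states, giving maximum string length 3.
Counting accepting paths from 7 by length: 1 of length 0, 2 of length 1, 1 of length 2, 1 of length 3. Total 5.

5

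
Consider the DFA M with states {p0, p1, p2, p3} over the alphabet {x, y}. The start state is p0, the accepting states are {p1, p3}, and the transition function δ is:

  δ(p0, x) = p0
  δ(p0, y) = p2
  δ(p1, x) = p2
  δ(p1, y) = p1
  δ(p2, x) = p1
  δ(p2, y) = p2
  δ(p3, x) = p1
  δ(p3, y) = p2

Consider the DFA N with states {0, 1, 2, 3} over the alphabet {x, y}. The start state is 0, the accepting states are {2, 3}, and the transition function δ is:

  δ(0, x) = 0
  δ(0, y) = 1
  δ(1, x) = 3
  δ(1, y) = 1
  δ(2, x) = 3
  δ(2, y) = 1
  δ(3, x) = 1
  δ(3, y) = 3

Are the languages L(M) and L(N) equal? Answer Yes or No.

Exploring the product automaton M × N from the start pair (p0, 0), following both machines on each input symbol, reaches 3 state pairs: (p0, 0), (p2, 1), (p1, 3).
M accepts in {p1, p3} and N accepts in {2, 3}. In every reachable pair the two components are either both accepting — (p1, 3) — or both non-accepting, so no string is accepted by exactly one of the machines: L(M) \ L(N) and L(N) \ L(M) are both empty.
Hence every string is accepted by M iff it is accepted by N, and the two languages coincide.

Yes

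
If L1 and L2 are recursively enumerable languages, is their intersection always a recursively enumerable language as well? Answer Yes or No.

Run the recogniser for L₁; if it accepts, run the recogniser for L₂ and accept if that accepts too. If either runs forever the input is never accepted, which is all a recogniser needs.
So the recursively enumerable languages are closed under intersection.

Yes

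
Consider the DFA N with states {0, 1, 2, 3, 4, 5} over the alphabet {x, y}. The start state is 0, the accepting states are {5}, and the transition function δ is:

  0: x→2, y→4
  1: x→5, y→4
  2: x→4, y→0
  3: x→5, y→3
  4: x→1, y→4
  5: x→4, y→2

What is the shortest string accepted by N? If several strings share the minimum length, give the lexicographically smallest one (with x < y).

A breadth-first search from 0 reaches an accepting state first via the path 0 → 4 → 1 → 5 on input yxx.
No string of length < 3 is accepted (BFS exhausts all shorter strings without reaching an accepting state), and yxx is the lexicographically least accepting string of length 3.

yxx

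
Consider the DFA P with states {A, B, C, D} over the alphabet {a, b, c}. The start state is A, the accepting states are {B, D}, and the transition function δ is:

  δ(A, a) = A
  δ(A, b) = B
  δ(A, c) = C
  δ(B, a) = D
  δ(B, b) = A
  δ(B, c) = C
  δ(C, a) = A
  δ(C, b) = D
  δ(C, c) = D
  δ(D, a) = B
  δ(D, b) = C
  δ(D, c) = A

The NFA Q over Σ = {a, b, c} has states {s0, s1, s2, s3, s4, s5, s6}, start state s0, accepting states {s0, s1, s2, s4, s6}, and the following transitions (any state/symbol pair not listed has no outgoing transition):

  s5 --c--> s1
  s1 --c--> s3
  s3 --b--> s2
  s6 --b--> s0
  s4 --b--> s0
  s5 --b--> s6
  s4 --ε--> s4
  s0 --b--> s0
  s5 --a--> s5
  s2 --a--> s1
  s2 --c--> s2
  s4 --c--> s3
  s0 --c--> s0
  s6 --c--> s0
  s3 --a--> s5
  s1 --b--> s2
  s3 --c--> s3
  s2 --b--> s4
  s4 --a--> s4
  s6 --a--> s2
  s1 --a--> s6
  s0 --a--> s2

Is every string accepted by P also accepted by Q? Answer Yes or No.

No

The string aacc is in L(P) but not in L(Q).
So L(P) ⊄ L(Q).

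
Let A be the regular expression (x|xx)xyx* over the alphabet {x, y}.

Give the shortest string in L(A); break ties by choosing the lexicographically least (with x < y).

By inspection of the expression, no string of length less than 3 matches, and xxy is the lexicographically first match of length 3.

xxy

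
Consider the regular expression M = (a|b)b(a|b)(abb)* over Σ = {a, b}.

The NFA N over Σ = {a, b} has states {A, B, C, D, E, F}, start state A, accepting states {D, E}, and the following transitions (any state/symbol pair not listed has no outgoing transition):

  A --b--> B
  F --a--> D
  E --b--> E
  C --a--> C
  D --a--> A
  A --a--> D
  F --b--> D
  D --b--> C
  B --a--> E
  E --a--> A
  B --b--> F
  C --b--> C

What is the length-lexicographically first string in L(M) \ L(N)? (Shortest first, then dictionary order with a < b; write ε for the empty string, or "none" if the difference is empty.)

aba

The string aba is accepted by M but not by N.
No shorter string lies in the difference, and aba is the lexicographically first length-3 string in L(M) \ L(N).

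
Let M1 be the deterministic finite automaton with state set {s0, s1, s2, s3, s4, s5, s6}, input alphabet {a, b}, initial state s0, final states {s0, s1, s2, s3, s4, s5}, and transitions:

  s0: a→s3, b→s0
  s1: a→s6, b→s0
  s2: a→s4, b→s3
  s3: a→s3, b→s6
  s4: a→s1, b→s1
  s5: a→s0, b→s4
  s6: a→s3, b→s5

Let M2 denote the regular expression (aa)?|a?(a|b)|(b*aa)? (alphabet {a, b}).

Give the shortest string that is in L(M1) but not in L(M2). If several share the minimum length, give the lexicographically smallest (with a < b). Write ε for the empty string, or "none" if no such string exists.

The string ba is accepted by M1 but not by M2.
No shorter string lies in the difference, and ba is the lexicographically first length-2 string in L(M1) \ L(M2).

ba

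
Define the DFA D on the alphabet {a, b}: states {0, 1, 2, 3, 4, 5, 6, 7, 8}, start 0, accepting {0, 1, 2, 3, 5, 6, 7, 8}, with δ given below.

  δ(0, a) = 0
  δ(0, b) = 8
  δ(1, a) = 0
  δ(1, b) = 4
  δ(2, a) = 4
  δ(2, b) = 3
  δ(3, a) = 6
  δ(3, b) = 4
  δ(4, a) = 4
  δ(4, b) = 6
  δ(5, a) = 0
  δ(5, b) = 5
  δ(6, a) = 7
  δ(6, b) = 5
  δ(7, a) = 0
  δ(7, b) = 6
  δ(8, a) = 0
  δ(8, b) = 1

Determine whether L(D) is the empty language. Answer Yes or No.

The empty string ε is accepted: the run 0 ends in the accepting state 0.
Since at least one string is accepted, L(D) is not empty.

No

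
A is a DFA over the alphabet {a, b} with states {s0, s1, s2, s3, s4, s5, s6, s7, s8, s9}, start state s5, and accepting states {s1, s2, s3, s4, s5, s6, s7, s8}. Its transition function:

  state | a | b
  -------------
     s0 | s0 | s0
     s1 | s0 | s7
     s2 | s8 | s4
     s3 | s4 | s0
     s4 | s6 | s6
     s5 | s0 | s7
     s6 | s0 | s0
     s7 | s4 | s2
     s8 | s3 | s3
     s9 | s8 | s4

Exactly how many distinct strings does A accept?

18

The useful subgraph on states {s2, s3, s4, s5, s6, s7, s8} is acyclic, so L(A) is finite; the longest accepting path visits 7 useful states, giving maximum string length 6.
Counting accepting paths from s5 by length: 1 of length 0, 1 of length 1, 2 of length 2, 4 of length 3, 4 of length 4, 2 of length 5, 4 of length 6. Total 18.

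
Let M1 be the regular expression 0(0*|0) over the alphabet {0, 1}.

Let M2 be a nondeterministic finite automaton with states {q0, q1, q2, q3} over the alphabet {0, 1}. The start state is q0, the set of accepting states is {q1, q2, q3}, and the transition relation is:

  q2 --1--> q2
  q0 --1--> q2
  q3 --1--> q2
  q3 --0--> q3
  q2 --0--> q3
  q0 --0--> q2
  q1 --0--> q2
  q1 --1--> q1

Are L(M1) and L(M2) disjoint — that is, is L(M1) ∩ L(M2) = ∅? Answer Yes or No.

No

The string 0 is accepted by both M1 and M2.
Hence L(M1) ∩ L(M2) ≠ ∅.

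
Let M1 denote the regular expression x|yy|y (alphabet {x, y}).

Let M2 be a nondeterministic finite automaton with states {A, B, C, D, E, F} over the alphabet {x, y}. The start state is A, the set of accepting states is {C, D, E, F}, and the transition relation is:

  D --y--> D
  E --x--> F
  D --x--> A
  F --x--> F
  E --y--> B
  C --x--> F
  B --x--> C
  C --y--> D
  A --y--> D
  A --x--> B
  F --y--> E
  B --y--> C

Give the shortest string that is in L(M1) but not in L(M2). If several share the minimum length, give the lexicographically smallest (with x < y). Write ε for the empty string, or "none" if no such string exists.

The string x is accepted by M1 but not by M2.
No shorter string lies in the difference, and x is the lexicographically first length-1 string in L(M1) \ L(M2).

x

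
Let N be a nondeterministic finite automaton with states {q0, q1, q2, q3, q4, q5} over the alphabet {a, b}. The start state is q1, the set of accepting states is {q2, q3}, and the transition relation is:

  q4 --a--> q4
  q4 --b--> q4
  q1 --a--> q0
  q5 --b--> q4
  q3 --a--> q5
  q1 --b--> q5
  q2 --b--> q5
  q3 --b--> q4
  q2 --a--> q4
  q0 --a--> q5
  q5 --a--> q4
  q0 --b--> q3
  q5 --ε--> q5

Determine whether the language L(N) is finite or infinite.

finite

The useful states (reachable from q1 and able to reach an accepting state) are {q0, q1, q3}.
Restricted to these states the transition graph has no cycle, so every accepting path has bounded length and L is finite.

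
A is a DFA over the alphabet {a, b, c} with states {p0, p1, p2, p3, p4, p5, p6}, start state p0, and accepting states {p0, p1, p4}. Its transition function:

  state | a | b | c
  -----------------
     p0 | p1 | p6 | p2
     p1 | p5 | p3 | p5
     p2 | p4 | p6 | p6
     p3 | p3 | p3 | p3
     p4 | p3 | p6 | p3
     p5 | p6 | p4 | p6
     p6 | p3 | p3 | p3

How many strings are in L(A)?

5

The useful subgraph on states {p0, p1, p2, p4, p5} is acyclic, so L(A) is finite; the longest accepting path visits 4 useful states, giving maximum string length 3.
Counting accepting paths from p0 by length: 1 of length 0, 1 of length 1, 1 of length 2, 2 of length 3. Total 5.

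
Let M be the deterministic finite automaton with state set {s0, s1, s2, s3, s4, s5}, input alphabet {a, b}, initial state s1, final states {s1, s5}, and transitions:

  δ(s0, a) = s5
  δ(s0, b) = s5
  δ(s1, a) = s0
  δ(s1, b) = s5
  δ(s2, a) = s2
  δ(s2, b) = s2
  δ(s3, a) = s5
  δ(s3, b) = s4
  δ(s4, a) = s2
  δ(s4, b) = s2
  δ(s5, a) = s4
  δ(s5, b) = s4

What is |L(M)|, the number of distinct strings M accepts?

4

The useful subgraph on states {s0, s1, s5} is acyclic, so L(M) is finite; the longest accepting path visits 3 useful states, giving maximum string length 2.
Counting accepting paths from s1 by length: 1 of length 0, 1 of length 1, 2 of length 2. Total 4.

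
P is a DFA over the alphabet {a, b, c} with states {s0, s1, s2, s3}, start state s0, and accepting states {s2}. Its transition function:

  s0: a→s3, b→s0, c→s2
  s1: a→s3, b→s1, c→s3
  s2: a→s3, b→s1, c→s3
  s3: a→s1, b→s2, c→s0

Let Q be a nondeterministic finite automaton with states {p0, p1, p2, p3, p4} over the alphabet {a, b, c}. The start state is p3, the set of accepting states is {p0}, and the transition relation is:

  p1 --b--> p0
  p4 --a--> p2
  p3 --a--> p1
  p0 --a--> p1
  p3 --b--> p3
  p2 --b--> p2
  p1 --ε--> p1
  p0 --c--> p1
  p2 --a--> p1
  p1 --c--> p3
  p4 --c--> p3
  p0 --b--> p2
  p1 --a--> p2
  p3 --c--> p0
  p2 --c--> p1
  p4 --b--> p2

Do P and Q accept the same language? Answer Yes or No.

Exploring the product automaton P × Q from the start pair (s0, p3), following both machines on each input symbol, reaches 4 state pairs: (s0, p3), (s3, p1), (s2, p0), (s1, p2).
P accepts in {s2} and Q accepts in {p0}. In every reachable pair the two components are either both accepting — (s2, p0) — or both non-accepting, so no string is accepted by exactly one of the machines: L(P) \ L(Q) and L(Q) \ L(P) are both empty.
Hence every string is accepted by P iff it is accepted by Q, and the two languages coincide.

Yes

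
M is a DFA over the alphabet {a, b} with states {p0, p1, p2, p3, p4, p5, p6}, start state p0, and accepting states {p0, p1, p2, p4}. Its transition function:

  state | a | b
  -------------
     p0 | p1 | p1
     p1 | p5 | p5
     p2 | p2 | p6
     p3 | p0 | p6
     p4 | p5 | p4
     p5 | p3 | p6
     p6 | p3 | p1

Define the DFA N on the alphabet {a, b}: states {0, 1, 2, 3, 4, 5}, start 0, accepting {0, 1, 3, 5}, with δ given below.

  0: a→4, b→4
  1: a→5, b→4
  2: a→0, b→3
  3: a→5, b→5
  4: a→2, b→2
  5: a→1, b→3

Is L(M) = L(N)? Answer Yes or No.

The string a is accepted by M but rejected by N.
So L(M) ≠ L(N).

No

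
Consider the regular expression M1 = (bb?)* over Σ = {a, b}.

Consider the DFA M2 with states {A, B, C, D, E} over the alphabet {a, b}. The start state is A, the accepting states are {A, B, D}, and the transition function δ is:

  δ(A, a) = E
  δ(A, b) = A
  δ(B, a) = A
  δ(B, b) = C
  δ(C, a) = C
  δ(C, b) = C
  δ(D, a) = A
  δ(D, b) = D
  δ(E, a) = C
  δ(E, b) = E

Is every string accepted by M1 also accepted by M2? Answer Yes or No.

Yes

Converting the expression M1 to a DFA (subset construction, then merging equivalent states) gives the minimal DFA with states {r0, r1}, start state r0, accepting states {r0} and transitions r0: a→r1, b→r0; r1: a→r1, b→r1.
Exploring the product automaton M1 × M2 from the start pair (r0, A), following both machines on each input symbol, reaches 3 state pairs: (r0, A), (r1, E), (r1, C).
M1 accepts in {r0} and M2 accepts in {A, B, D}. The reachable pairs whose M1-component is accepting are (r0, A); in each of them the M2-component is accepting too, so the product for L(M1) \ L(M2) (M1-component accepting, M2-component rejecting) has no reachable accepting pair and the difference is empty.
Hence every string in L(M1) is also in L(M2).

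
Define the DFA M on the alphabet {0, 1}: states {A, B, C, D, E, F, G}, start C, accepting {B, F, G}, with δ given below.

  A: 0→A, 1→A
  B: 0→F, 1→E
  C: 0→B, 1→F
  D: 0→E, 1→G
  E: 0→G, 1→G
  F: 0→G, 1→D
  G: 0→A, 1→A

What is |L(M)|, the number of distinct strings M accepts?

13

The useful subgraph on states {B, C, D, E, F, G} is acyclic, so L(M) is finite; the longest accepting path visits 6 useful states, giving maximum string length 5.
Counting accepting paths from C by length: 2 of length 1, 2 of length 2, 4 of length 3, 3 of length 4, 2 of length 5. Total 13.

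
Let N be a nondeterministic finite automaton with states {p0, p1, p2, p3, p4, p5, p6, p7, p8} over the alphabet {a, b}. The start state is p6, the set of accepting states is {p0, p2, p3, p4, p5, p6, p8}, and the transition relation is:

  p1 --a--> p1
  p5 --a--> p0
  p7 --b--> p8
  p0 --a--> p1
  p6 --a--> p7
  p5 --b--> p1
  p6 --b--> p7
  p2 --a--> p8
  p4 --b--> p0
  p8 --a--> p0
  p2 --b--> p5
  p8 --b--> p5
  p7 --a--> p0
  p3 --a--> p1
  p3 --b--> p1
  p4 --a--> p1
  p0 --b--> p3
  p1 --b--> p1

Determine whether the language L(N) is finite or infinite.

finite

The useful states (reachable from p6 and able to reach an accepting state) are {p0, p3, p5, p6, p7, p8}.
Restricted to these states the transition graph has no cycle, so every accepting path has bounded length and L is finite.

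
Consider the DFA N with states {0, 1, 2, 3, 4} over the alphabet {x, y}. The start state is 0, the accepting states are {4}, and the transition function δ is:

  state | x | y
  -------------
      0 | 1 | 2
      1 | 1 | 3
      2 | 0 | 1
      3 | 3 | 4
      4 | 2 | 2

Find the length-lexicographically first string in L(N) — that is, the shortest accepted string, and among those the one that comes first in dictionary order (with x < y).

xyy

A breadth-first search from 0 reaches an accepting state first via the path 0 → 1 → 3 → 4 on input xyy.
No string of length < 3 is accepted (BFS exhausts all shorter strings without reaching an accepting state), and xyy is the lexicographically least accepting string of length 3.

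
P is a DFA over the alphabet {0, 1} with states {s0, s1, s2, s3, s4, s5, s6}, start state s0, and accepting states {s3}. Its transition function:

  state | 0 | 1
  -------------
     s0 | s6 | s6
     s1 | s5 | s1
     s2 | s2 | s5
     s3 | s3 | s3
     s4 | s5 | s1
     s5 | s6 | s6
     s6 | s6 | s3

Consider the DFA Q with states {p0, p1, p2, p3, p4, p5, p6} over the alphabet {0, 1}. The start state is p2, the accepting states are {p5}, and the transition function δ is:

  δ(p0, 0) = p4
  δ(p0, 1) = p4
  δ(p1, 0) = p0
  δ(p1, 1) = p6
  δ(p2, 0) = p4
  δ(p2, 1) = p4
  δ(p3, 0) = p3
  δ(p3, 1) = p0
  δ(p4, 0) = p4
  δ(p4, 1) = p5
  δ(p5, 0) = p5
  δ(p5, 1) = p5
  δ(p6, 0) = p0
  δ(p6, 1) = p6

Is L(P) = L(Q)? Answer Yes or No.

Exploring the product automaton P × Q from the start pair (s0, p2), following both machines on each input symbol, reaches 3 state pairs: (s0, p2), (s6, p4), (s3, p5).
P accepts in {s3} and Q accepts in {p5}. In every reachable pair the two components are either both accepting — (s3, p5) — or both non-accepting, so no string is accepted by exactly one of the machines: L(P) \ L(Q) and L(Q) \ L(P) are both empty.
Hence every string is accepted by P iff it is accepted by Q, and the two languages coincide.

Yes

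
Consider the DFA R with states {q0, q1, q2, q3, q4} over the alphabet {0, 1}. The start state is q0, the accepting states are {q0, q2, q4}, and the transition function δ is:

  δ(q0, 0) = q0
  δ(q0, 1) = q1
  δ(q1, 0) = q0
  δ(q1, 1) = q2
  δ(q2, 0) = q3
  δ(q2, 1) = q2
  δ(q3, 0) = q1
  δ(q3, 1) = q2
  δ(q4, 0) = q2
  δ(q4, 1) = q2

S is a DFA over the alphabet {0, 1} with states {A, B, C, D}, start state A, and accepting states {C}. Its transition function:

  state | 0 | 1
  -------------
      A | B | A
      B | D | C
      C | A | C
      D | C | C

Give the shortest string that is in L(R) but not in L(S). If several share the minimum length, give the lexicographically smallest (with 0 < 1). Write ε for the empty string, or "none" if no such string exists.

ε

The empty string ε is accepted by R but not by S.
Since ε is the unique shortest string, it is the required witness.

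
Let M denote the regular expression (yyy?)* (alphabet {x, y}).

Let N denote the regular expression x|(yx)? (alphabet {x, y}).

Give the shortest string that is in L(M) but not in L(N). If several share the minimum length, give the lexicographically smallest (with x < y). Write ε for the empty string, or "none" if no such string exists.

The string yy is accepted by M but not by N.
No shorter string lies in the difference, and yy is the lexicographically first length-2 string in L(M) \ L(N).

yy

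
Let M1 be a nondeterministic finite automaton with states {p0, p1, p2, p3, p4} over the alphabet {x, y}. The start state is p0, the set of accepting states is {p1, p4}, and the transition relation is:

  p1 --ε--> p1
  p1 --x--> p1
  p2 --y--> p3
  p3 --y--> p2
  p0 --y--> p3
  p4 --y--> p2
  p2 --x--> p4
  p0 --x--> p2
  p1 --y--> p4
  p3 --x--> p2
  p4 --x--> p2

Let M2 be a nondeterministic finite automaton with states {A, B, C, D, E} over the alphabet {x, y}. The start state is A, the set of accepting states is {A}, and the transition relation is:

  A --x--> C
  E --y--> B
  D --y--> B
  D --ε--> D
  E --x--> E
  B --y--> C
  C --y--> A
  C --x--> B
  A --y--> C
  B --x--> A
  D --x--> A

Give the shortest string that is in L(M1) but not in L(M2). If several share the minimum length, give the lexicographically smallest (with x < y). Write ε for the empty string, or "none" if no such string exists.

xx

The string xx is accepted by M1 but not by M2.
No shorter string lies in the difference, and xx is the lexicographically first length-2 string in L(M1) \ L(M2).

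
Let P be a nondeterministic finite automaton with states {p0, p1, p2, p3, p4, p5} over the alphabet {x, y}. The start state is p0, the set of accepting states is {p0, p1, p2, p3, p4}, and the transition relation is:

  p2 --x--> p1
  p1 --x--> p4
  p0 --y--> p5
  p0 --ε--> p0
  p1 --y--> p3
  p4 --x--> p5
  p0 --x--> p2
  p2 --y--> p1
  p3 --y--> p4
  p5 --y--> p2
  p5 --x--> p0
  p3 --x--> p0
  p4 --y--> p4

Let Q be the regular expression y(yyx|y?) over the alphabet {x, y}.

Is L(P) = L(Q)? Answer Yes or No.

The empty string ε is accepted by P but rejected by Q.
So L(P) ≠ L(Q).

No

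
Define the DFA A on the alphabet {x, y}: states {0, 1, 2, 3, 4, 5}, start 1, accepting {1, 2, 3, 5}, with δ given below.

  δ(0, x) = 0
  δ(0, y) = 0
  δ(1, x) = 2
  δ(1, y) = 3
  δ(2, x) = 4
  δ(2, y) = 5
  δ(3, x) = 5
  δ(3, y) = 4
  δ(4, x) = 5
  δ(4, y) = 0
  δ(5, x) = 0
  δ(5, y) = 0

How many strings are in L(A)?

7

The useful subgraph on states {1, 2, 3, 4, 5} is acyclic, so L(A) is finite; the longest accepting path visits 4 useful states, giving maximum string length 3.
Counting accepting paths from 1 by length: 1 of length 0, 2 of length 1, 2 of length 2, 2 of length 3. Total 7.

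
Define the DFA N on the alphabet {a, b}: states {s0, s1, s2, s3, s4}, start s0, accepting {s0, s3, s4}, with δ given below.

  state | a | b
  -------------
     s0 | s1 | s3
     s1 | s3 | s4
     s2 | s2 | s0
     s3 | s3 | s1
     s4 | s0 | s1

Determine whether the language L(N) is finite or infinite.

infinite

State s1 is reachable from the start and can reach an accepting state, and it lies on the cycle s1 → s3 → s1.
Traversing that cycle any number of times yields accepted strings of unbounded length, so the language is infinite.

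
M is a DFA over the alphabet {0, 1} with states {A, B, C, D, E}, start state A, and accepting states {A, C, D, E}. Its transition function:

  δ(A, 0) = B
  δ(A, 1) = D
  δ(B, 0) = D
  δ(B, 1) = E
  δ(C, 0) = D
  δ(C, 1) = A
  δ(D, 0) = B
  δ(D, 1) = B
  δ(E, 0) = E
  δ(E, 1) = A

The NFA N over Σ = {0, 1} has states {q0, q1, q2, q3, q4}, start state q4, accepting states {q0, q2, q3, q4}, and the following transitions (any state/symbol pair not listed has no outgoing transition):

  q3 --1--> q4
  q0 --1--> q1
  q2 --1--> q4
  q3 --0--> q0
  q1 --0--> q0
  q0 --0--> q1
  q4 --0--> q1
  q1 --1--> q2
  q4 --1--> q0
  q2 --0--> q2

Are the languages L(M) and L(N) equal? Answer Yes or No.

Exploring the product automaton M × N from the start pair (A, q4), following both machines on each input symbol, reaches 4 state pairs: (A, q4), (B, q1), (D, q0), (E, q2).
M accepts in {A, C, D, E} and N accepts in {q0, q2, q3, q4}. In every reachable pair the two components are either both accepting — (A, q4), (D, q0), (E, q2) — or both non-accepting, so no string is accepted by exactly one of the machines: L(M) \ L(N) and L(N) \ L(M) are both empty.
Hence every string is accepted by M iff it is accepted by N, and the two languages coincide.

Yes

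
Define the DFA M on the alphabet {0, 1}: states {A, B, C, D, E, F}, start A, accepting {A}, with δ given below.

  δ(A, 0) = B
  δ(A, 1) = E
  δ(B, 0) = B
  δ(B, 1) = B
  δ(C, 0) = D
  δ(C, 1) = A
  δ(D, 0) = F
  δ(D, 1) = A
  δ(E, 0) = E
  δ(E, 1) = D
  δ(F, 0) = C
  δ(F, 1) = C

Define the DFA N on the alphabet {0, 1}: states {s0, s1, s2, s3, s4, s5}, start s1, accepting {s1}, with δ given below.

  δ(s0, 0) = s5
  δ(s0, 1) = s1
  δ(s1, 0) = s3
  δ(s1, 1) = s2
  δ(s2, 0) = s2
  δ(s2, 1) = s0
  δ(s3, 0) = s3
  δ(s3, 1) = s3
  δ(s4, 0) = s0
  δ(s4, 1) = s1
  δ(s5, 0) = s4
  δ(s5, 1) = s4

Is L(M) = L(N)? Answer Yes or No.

Exploring the product automaton M × N from the start pair (A, s1), following both machines on each input symbol, reaches 6 state pairs: (A, s1), (B, s3), (E, s2), (D, s0), (F, s5), (C, s4).
M accepts in {A} and N accepts in {s1}. In every reachable pair the two components are either both accepting — (A, s1) — or both non-accepting, so no string is accepted by exactly one of the machines: L(M) \ L(N) and L(N) \ L(M) are both empty.
Hence every string is accepted by M iff it is accepted by N, and the two languages coincide.

Yes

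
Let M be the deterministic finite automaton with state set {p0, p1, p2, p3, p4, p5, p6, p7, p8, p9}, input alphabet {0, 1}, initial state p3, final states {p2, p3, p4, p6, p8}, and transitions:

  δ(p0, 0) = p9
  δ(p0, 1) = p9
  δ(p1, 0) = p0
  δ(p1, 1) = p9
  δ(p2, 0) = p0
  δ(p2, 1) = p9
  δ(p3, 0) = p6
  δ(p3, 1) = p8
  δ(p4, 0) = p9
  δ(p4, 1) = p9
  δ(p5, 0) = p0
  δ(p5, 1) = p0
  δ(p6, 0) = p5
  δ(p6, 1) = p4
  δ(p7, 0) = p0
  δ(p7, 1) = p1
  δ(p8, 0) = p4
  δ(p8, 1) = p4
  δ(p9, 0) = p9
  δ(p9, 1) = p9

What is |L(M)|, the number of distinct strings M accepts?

6

The useful subgraph on states {p3, p4, p6, p8} is acyclic, so L(M) is finite; the longest accepting path visits 3 useful states, giving maximum string length 2.
Counting accepting paths from p3 by length: 1 of length 0, 2 of length 1, 3 of length 2. Total 6.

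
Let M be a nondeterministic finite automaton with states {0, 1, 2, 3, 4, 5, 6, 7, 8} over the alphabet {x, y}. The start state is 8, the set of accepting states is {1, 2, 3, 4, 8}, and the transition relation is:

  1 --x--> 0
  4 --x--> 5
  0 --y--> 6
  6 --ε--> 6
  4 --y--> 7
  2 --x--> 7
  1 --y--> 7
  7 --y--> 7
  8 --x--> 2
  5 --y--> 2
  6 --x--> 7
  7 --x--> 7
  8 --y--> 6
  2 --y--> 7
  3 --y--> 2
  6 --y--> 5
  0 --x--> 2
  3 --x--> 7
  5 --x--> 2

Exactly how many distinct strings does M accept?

The useful subgraph on states {2, 5, 6, 8} is acyclic, so L(M) is finite; the longest accepting path visits 4 useful states, giving maximum string length 3.
Counting accepting paths from 8 by length: 1 of length 0, 1 of length 1, 2 of length 3. Total 4.

4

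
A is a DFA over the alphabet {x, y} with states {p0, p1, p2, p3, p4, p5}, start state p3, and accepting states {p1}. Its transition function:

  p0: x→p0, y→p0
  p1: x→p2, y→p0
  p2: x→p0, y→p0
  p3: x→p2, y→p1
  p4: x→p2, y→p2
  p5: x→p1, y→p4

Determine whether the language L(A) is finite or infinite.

The useful states (reachable from p3 and able to reach an accepting state) are {p1, p3}.
Restricted to these states the transition graph has no cycle, so every accepting path has bounded length and L is finite.

finite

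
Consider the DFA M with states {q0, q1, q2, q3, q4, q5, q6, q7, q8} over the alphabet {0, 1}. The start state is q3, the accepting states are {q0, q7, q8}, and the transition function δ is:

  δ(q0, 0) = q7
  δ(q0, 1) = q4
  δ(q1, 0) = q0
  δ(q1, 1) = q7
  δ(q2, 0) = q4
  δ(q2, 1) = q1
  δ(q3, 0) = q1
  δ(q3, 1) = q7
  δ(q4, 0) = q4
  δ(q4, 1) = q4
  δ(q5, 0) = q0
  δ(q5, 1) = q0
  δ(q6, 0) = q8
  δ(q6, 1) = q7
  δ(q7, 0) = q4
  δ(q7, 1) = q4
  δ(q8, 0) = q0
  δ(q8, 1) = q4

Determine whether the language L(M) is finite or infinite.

The useful states (reachable from q3 and able to reach an accepting state) are {q0, q1, q3, q7}.
Restricted to these states the transition graph has no cycle, so every accepting path has bounded length and L is finite.

finite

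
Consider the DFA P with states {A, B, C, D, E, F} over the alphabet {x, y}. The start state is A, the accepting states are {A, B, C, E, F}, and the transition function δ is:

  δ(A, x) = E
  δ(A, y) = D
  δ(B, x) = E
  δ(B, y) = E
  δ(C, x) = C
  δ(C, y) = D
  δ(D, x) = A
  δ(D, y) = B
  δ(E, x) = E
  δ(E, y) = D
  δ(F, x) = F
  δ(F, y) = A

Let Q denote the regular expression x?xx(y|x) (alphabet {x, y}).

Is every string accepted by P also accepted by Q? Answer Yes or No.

No

The empty string ε is in L(P) but not in L(Q).
So L(P) ⊄ L(Q).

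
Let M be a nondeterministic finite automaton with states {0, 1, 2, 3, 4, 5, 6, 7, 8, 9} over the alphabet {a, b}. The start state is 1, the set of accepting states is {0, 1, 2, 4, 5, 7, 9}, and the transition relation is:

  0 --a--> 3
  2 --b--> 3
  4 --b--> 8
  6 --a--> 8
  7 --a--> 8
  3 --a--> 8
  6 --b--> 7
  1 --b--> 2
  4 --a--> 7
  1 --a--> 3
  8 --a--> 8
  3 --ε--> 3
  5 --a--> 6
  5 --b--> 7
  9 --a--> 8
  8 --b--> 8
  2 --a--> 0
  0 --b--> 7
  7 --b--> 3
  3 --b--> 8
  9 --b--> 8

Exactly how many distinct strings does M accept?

The useful subgraph on states {0, 1, 2, 7} is acyclic, so L(M) is finite; the longest accepting path visits 4 useful states, giving maximum string length 3.
Counting accepting paths from 1 by length: 1 of length 0, 1 of length 1, 1 of length 2, 1 of length 3. Total 4.

4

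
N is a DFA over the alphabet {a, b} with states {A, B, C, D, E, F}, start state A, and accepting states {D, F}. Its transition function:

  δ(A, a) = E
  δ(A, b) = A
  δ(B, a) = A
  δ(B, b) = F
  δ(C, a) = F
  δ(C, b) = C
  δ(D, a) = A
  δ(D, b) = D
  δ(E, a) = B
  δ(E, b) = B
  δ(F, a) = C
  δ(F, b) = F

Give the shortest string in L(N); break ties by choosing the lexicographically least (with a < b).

aab

A breadth-first search from A reaches an accepting state first via the path A → E → B → F on input aab.
No string of length < 3 is accepted (BFS exhausts all shorter strings without reaching an accepting state), and aab is the lexicographically least accepting string of length 3.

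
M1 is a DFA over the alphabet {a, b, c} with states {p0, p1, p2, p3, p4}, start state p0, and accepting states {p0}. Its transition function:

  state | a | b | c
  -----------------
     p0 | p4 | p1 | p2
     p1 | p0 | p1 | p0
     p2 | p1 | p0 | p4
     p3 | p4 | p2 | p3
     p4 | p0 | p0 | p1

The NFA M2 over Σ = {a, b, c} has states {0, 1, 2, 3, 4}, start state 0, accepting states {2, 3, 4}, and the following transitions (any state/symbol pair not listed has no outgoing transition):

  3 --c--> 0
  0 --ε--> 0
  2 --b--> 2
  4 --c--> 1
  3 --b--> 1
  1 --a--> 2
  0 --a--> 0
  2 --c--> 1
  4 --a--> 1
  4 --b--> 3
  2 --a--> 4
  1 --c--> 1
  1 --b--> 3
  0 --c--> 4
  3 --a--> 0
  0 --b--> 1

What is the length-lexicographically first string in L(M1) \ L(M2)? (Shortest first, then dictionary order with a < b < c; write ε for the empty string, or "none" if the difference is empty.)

The empty string ε is accepted by M1 but not by M2.
Since ε is the unique shortest string, it is the required witness.

ε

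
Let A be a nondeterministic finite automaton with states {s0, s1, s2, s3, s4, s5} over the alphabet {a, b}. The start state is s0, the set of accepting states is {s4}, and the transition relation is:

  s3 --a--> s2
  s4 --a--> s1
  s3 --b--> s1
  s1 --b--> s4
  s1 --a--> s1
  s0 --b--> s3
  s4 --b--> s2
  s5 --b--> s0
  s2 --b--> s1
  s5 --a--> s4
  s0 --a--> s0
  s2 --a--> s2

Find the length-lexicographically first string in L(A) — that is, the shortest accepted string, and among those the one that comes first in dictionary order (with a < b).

A breadth-first search from s0 reaches an accepting state first via the path s0 → s3 → s1 → s4 on input bbb.
No string of length < 3 is accepted (BFS exhausts all shorter strings without reaching an accepting state), and bbb is the lexicographically least accepting string of length 3.

bbb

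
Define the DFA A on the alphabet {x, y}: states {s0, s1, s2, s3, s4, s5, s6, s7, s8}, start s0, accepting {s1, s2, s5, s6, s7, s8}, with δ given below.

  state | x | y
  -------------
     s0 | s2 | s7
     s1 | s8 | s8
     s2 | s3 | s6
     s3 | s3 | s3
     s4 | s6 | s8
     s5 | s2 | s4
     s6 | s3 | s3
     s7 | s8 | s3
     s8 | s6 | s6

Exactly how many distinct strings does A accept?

6

The useful subgraph on states {s0, s2, s6, s7, s8} is acyclic, so L(A) is finite; the longest accepting path visits 4 useful states, giving maximum string length 3.
Counting accepting paths from s0 by length: 2 of length 1, 2 of length 2, 2 of length 3. Total 6.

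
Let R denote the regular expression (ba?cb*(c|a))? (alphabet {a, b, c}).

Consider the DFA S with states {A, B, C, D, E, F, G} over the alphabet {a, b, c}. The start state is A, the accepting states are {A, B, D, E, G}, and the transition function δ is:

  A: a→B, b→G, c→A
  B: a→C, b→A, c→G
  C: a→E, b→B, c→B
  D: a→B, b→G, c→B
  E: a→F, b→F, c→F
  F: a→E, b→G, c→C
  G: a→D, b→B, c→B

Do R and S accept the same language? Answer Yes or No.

The string bca is accepted by R but rejected by S.
So L(R) ≠ L(S).

No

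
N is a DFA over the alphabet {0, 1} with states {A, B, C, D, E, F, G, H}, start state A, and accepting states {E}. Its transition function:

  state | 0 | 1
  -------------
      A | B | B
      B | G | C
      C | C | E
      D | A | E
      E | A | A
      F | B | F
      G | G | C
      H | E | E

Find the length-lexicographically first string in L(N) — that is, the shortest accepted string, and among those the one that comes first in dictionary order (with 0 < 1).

A breadth-first search from A reaches an accepting state first via the path A → B → C → E on input 011.
No string of length < 3 is accepted (BFS exhausts all shorter strings without reaching an accepting state), and 011 is the lexicographically least accepting string of length 3.

011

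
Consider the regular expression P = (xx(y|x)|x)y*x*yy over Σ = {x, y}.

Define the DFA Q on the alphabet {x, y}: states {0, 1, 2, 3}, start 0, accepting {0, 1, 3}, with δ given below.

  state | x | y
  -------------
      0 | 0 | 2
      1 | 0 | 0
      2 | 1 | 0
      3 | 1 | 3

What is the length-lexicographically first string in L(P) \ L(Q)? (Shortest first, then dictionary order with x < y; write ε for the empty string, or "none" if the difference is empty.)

xyyy

The string xyyy is accepted by P but not by Q.
No shorter string lies in the difference, and xyyy is the lexicographically first length-4 string in L(P) \ L(Q).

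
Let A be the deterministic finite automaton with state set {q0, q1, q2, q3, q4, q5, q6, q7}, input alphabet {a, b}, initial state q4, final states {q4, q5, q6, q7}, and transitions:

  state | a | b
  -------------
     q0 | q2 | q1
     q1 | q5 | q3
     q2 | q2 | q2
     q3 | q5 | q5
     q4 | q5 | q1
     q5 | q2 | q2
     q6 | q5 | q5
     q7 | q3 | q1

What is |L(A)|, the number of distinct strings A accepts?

5

The useful subgraph on states {q1, q3, q4, q5} is acyclic, so L(A) is finite; the longest accepting path visits 4 useful states, giving maximum string length 3.
Counting accepting paths from q4 by length: 1 of length 0, 1 of length 1, 1 of length 2, 2 of length 3. Total 5.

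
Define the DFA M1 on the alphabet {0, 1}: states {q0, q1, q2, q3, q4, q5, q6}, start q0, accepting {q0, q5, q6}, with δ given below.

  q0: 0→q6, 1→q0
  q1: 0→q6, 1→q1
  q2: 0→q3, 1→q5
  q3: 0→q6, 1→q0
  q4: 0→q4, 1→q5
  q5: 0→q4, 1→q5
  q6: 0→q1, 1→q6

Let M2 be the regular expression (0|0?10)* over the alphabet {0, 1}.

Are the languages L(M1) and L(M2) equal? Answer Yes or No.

No

The string 1 is accepted by M1 but rejected by M2.
So L(M1) ≠ L(M2).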